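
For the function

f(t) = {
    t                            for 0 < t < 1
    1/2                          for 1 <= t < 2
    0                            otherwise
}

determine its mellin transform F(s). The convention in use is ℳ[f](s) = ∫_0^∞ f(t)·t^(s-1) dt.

(2**s*(s + 1) + s - 1)/(2*s*(s + 1))
  Re(s) > -1

f breaks at 1 into 2 integrals to sum
on [0, 1) integrate f = t against the kernel
between 1 and 2 the integrand is 1/2·t^(s-1)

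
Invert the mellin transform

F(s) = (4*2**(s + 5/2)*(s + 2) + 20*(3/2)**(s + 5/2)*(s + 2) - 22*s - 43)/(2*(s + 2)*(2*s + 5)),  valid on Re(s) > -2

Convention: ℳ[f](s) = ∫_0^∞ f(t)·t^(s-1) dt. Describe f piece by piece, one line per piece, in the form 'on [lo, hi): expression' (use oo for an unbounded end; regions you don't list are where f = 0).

f breaks at 1, 3/2 into 3 integrals to sum
between 0 and 1 the integrand is t**2/2·t^(s-1)
[1, 3/2) adds the kernel integral of 6*t**(5/2)
between 3/2 and 2 the integrand is t**(5/2)·t^(s-1)

on [0, 1): t**2/2
on [1, 3/2): 6*t**(5/2)
on [3/2, 2): t**(5/2)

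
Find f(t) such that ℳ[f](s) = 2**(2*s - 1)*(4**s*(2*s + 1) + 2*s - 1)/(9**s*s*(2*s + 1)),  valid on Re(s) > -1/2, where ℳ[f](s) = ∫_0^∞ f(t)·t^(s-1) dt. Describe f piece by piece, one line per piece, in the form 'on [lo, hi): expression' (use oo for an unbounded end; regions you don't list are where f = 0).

on [0, 4/9): 3*sqrt(t)/2
on [4/9, 16/9): 1/2

invert the power substitution to get 3*t/2 on [0, 2/3); 1/2 on [2/3, 4/3)
invert the common scale on t to get t on [0, 1); 1/2 on [1, 2)
f breaks at 4/9 into 2 integrals to sum
segment [0, 4/9) carries 3*sqrt(t)/2; integrate it
∫ 1/2·t^(s-1) over [4/9, 16/9)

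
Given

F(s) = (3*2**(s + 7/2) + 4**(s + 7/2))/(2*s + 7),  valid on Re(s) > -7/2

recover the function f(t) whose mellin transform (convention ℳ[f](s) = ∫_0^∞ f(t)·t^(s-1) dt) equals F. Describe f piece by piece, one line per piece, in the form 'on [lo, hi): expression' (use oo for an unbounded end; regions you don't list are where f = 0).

on [0, 2): 2*t**(7/2)
on [2, 4): t**(7/2)/2

slice at 2, transform all 2 pieces, and sum them
on [0, 2) integrate f = 2*t**(7/2) against the kernel
segment 2 to 4 holds t**(7/2)/2; add its integral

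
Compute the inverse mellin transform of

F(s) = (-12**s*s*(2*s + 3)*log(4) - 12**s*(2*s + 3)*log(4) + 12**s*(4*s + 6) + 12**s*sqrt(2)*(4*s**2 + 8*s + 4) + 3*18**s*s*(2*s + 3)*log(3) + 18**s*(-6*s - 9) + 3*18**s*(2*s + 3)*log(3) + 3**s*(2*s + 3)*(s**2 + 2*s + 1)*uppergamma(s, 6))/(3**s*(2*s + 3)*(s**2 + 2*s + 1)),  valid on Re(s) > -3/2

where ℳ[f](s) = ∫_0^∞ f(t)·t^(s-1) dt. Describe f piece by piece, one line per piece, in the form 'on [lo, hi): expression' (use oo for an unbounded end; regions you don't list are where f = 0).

remove the common scale on t first: t**(3/2) on [0, 2); t*log(t) on [2, 3); exp(-2*t) on [3, ∞)
integrate the 3 segments split at 4, 6, then add the results
between 0 and 4 the integrand is sqrt(2)*t**(3/2)/4·t^(s-1)
[4, 6) adds the kernel integral of t*log(t/2)/2
on [6, ∞) integrate f = exp(-t) against the kernel

on [0, 4): sqrt(2)*t**(3/2)/4
on [4, 6): t*log(t/2)/2
on [6, oo): exp(-t)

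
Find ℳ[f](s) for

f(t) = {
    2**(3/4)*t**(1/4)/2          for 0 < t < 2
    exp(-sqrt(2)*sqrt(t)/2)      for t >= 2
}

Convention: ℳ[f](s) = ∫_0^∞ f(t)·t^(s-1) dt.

2*2**s*((4*s + 1)*uppergamma(2*s, 1) + 2)/(4*s + 1)
  Re(s) > -1/4

undo the common scale on t: t**(1/4) on [0, 1); exp(-sqrt(t)) on [1, ∞)
peel off the power substitution: sqrt(t) on [0, 1); exp(-t) on [1, ∞)
f breaks at 2 into 2 integrals to sum
segment [0, 2) carries 2**(3/4)*t**(1/4)/2; integrate it
the [2, ∞) slice contributes ∫ exp(-sqrt(2)*sqrt(t)/2)·t^(s-1) dt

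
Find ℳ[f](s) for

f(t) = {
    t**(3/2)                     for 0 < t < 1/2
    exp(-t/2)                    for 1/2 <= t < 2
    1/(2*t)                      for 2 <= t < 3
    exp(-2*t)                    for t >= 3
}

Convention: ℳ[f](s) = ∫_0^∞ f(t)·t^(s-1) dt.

(12*24**s*(s - 1)*(2*s + 3)*uppergamma(s, 1/4) - 12*24**s*(s - 1)*(2*s + 3)*uppergamma(s, 1) - 3*24**s*(2*s + 3) + 2*36**s*(2*s + 3) + 12*6**s*(s - 1)*(2*s + 3)*uppergamma(s, 6) + 6*sqrt(2)*6**s*(s - 1))/(12*12**s*(s - 1)*(2*s + 3))
  Re(s) > -3/2

split f at 1/2, 2, 3: ℳ[f](s) collects 4 kernel integrals
for t in [0, 1/2): the term is ∫ t**(3/2)·t^(s-1)
between 1/2 and 2 the integrand is exp(-t/2)·t^(s-1)
on [2, 3) integrate f = 1/(2*t) against the kernel
[3, ∞) adds the kernel integral of exp(-2*t)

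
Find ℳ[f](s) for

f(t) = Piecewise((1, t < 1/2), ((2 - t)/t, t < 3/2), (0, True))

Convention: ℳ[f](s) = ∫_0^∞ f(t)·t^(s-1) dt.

(3**s*s + 3**(s + 1) - 6*s - 6)/(3*2**s*s*(s - 1))
  Re(s) > 0

undo the shared t-power: t on [0, 1/2); 2 - t on [1/2, 3/2)
f breaks at 1/2 into 2 integrals to sum
between 0 and 1/2 the integrand is 1·t^(s-1)
∫ over [1/2, 3/2) of (2 - t)/t·t^(s-1) joins the sum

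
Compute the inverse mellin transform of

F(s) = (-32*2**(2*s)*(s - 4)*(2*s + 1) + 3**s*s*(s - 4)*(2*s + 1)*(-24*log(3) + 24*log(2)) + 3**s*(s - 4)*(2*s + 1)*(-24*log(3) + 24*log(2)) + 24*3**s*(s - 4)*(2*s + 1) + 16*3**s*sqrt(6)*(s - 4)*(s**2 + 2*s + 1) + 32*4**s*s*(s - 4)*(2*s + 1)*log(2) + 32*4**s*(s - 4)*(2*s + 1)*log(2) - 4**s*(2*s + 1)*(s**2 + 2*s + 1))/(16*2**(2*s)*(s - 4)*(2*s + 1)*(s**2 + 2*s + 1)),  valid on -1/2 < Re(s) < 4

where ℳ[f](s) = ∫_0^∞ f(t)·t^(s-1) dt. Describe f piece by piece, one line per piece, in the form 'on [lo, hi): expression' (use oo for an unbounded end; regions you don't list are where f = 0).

on [0, 3/4): sqrt(2)*sqrt(t)
on [3/4, 1): 2*t*log(2*t)
on [1, oo): 1/(16*t**4)

reversing the common scale on t: sqrt(t) on [0, 3/2); t*log(t) on [3/2, 2); t**(-4) on [2, ∞)
treat the 3 regions marked off by 3/4, 1 separately and sum
the [0, 3/4) slice contributes ∫ sqrt(2)*sqrt(t)·t^(s-1) dt
the [3/4, 1) slice contributes ∫ 2*t*log(2*t)·t^(s-1) dt
between 1 and ∞ the integrand is 1/(16*t**4)·t^(s-1)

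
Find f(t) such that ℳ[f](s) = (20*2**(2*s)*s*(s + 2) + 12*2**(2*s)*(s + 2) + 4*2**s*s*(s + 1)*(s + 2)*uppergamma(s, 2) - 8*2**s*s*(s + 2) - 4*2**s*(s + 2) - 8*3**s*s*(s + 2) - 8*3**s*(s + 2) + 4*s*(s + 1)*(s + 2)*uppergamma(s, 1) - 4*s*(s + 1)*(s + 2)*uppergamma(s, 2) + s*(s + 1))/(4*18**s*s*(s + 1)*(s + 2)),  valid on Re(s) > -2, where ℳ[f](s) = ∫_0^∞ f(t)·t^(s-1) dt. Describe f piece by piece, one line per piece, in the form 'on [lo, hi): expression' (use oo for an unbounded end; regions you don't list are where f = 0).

on [0, 1/18): 81*t**2
on [1/18, 1/9): exp(-18*t)
on [1/9, 1/6): 9*t + 1
on [1/6, 2/9): 9*t + 3
on [2/9, oo): exp(-9*t)

peel off the common scale on t: 81*t**2/4 on [0, 1/9); exp(-9*t) on [1/9, 2/9); 9*t/2 + 1 on [2/9, 1/3); …
invert the common scale on t to get 9*t**2 on [0, 1/6); exp(-6*t) on [1/6, 1/3); 3*t + 1 on [1/3, 1/2); …
peel off the common scale on t: t**2 on [0, 1/2); exp(-2*t) on [1/2, 1); t + 1 on [1, 3/2); …
the 5 pieces separated at 1/18, 1/9, 1/6, 2/9 each add one integral
segment 0 to 1/18 holds 81*t**2; add its integral
for t in [1/18, 1/9): the term is ∫ exp(-18*t)·t^(s-1)
segment [1/9, 1/6) carries (9*t + 1); integrate it
∫ (9*t + 3)·t^(s-1) over [1/6, 2/9)
piece [2/9, ∞): integrate exp(-9*t) against the kernel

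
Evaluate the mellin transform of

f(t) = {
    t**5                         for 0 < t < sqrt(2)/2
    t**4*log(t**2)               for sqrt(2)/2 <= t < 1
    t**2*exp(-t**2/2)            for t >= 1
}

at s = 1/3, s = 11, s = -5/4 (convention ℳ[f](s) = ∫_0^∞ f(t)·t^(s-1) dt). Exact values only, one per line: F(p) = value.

F(1/3) = 2**(5/6)*(-2304*2**(1/6) + 576 + 507*sqrt(2) + 1248*log(2) + 21632*2**(1/3)*uppergamma(7/6, 1/2))/43264
F(11) = -7967/921600 + sqrt(2)/28800 + sqrt(2)*log(2)/3840 + 10395*sqrt(2)*sqrt(pi)*erfc(sqrt(2)/2)/2 + 14664*exp(-1/2)
F(-5/4) = 2**(5/8)*(-960*2**(3/8) + 242*sqrt(2) + 660*log(2) + 480 + 1815*2**(3/4)*uppergamma(3/8, 1/2))/7260

reversing the power substitution: t**(5/2) on [0, 1/2); t**2*log(t) on [1/2, 1); t*exp(-t/2) on [1, ∞)
undo the shared t-power: t**(3/2) on [0, 1/2); t*log(t) on [1/2, 1); exp(-t/2) on [1, ∞)
f breaks at sqrt(2)/2, 1 into 3 integrals to sum
over [0, sqrt(2)/2), the kernel integral of t**5 enters the sum
segment sqrt(2)/2 to 1 holds t**4*log(t**2); add its integral
on [1, ∞): add ∫ t**2*exp(-t**2/2)·t^(s-1) dt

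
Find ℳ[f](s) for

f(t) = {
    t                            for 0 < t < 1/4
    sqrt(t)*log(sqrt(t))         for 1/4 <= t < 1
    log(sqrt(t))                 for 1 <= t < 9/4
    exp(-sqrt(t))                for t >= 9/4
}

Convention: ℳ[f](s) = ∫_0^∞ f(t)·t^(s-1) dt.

invert the power substitution to get t**2 on [0, 1/2); t*log(t) on [1/2, 1); log(t) on [1, 3/2); …
slice at 1/4, 1, 9/4, transform all 4 pieces, and sum them
piece [0, 1/4): integrate t against the kernel
over [1/4, 1), the kernel integral of sqrt(t)*log(sqrt(t)) enters the sum
∫ log(sqrt(t))·t^(s-1) over [1, 9/4)
segment 9/4 to ∞ holds exp(-sqrt(t)); add its integral

(8*2**(2*s)*s**2*(s + 1)*(4*s**2 + 4*s + 1)*uppergamma(2*s, 3/2) - 8*2**(2*s)*s**2*(s + 1) + 2*2**(2*s)*(s + 1)*(4*s**2 + 4*s + 1) + 9**s*s*(s + 1)*(-4*log(2) + 4*log(3))*(4*s**2 + 4*s + 1) - 2*9**s*(s + 1)*(4*s**2 + 4*s + 1) + 8*s**3*(s + 1)*log(2) + 4*s**2*(s + 1)*log(2) + 4*s**2*(s + 1) + s**2*(4*s**2 + 4*s + 1))/(4*2**(2*s)*s**2*(s + 1)*(4*s**2 + 4*s + 1))
  Re(s) > -1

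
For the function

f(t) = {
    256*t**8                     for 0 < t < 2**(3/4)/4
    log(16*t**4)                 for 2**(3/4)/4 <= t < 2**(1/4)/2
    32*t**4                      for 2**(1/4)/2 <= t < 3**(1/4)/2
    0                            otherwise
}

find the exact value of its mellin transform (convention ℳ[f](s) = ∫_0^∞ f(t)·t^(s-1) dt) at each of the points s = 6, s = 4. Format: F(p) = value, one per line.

peel off the common scale on t: t**8 on [0, 2**(3/4)/2); log(t**4) on [2**(3/4)/2, 2**(1/4)); 2*t**4 on [2**(1/4), 3**(1/4))
remove the power substitution first: t**4 on [0, sqrt(2)/2); log(t**2) on [sqrt(2)/2, sqrt(2)); 2*t**2 on [sqrt(2), sqrt(3))
strip the power substitution: t**2 on [0, 1/2); log(t) on [1/2, 2); 2*t on [2, 3)
breakpoints 2**(3/4)/4, 2**(1/4)/2: one integral from each of the 3 segments
over [0, 2**(3/4)/4), the kernel integral of 256*t**8 enters the sum
for t in [2**(3/4)/4, 2**(1/4)/2): the term is ∫ log(16*t**4)·t^(s-1)
on [2**(1/4)/2, 3**(1/4)/2): add ∫ 32*t**4·t^(s-1) dt

F(6) = sqrt(2)*(-9979 + 3780*log(2) + 9072*sqrt(6))/645120
F(4) = 5*log(2)/128 + 85/1536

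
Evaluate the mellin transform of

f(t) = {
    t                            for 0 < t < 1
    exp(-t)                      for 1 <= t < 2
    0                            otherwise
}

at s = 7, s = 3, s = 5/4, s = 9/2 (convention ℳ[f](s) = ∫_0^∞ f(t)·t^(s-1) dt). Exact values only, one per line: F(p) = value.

F(7) = -5296*exp(-2) + 1/8 + 1957*exp(-1)
F(3) = -10*exp(-2) + 1/4 + 5*exp(-1)
F(5/4) = -uppergamma(5/4, 2) + uppergamma(5/4, 1) + 4/9
F(9/2) = (-9262*sqrt(2) + (-1155*sqrt(pi)*erfc(sqrt(2)) + 32 + 1155*sqrt(pi)*erfc(1))*exp(2) + 4642*E)*exp(-2)/176

slice at 1, transform all 2 pieces, and sum them
for t in [0, 1): the term is ∫ t·t^(s-1)
the [1, 2) slice contributes ∫ exp(-t)·t^(s-1) dt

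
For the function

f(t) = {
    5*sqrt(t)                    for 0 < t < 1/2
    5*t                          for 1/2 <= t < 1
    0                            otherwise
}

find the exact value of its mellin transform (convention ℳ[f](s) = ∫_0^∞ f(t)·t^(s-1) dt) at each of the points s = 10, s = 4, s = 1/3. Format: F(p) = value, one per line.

along the cuts 1/2, ℳ[f](s) splits into 2 integrals
for t in [0, 1/2): the term is ∫ 5*sqrt(t)·t^(s-1)
on [1/2, 1) integrate f = 5*t against the kernel

F(10) = 5*sqrt(2)/21504 + 10235/22528
F(4) = 5*sqrt(2)/144 + 31/32
F(1/3) = -15*2**(2/3)/16 + 3*2**(1/6) + 15/4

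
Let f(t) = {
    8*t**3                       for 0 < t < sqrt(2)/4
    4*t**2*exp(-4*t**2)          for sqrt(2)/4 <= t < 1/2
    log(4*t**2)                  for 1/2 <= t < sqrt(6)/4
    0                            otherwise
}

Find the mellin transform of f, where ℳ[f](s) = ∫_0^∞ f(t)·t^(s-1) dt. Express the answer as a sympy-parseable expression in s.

(2*2**(s/2)*(s + 3)*(4*s - (s + 2)**2 + 4)*uppergamma(s/2 + 1, 1/2) - 2*2**(s/2)*(s + 3)*(4*s - (s + 2)**2 + 4)*uppergamma(s/2 + 1, 1) - 8*2**(s/2)*(s + 3) + 3**(s/2)*(s + 2)*(s + 3)*(-4*log(3) + 4*log(2)) + 3**(s/2)*(s + 3)*(-8*log(2) + 8*log(3)) + 8*3**(s/2)*(s + 3) + sqrt(2)*(4*s - (s + 2)**2 + 4))/(4*2**(3*s/2)*(s + 3)*(4*s - (s + 2)**2 + 4))
  Re(s) > -3

undo the common scale on t: t**3 on [0, sqrt(2)/2); t**2*exp(-t**2) on [sqrt(2)/2, 1); log(t**2) on [1, sqrt(6)/2)
back out the power substitution: t**(3/2) on [0, 1/2); t*exp(-t) on [1/2, 1); log(t) on [1, 3/2)
remove the shared t-power first: sqrt(t) on [0, 1/2); exp(-t) on [1/2, 1); log(t)/t on [1, 3/2)
f breaks at sqrt(2)/4, 1/2 into 3 integrals to sum
[0, sqrt(2)/4) adds the kernel integral of 8*t**3
segment sqrt(2)/4 to 1/2 holds 4*t**2*exp(-4*t**2); add its integral
on [1/2, sqrt(6)/4) integrate f = log(4*t**2) against the kernel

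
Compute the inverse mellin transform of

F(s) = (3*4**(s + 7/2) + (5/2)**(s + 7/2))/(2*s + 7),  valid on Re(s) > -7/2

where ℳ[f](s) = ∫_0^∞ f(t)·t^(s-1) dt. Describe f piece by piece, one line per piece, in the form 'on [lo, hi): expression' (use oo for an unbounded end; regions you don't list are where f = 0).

on [0, 5/2): 2*t**(7/2)
on [5/2, 4): 3*t**(7/2)/2

the 2 pieces separated at 5/2 each add one integral
segment 0 to 5/2 holds 2*t**(7/2); add its integral
∫ over [5/2, 4) of 3*t**(7/2)/2·t^(s-1) joins the sum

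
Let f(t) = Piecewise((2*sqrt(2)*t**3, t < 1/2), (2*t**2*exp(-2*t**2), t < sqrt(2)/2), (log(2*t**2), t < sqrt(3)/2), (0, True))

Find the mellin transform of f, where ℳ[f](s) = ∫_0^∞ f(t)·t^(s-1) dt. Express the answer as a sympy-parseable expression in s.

(sqrt(2)*2**(s/2)*s**2 + 2*2**s*s**3*uppergamma(s/2 + 1, 1/2) - 2*2**s*s**3*uppergamma(s/2 + 1, 1) + 6*2**s*s**2*uppergamma(s/2 + 1, 1/2) - 6*2**s*s**2*uppergamma(s/2 + 1, 1) + 8*2**s*s + 24*2**s + 6**(s/2)*s**2*(-4*log(2) + 4*log(3)) - 8*6**(s/2)*s + 6**(s/2)*s*(-12*log(2) + 12*log(3)) - 24*6**(s/2))/(4*2**(3*s/2)*s**2*(s + 3))
  Re(s) > -3

undo the power substitution: 2*sqrt(2)*t**(3/2) on [0, 1/4); 2*t*exp(-2*t) on [1/4, 1/2); log(2*t) on [1/2, 3/4)
the common scale on t comes off first: t**(3/2) on [0, 1/2); t*exp(-t) on [1/2, 1); log(t) on [1, 3/2)
strip the shared t-power: sqrt(t) on [0, 1/2); exp(-t) on [1/2, 1); log(t)/t on [1, 3/2)
slice at 1/2, sqrt(2)/2, transform all 3 pieces, and sum them
∫ 2*sqrt(2)*t**3·t^(s-1) over [0, 1/2)
∫ over [1/2, sqrt(2)/2) of 2*t**2*exp(-2*t**2)·t^(s-1) joins the sum
∫ over [sqrt(2)/2, sqrt(3)/2) of log(2*t**2)·t^(s-1) joins the sum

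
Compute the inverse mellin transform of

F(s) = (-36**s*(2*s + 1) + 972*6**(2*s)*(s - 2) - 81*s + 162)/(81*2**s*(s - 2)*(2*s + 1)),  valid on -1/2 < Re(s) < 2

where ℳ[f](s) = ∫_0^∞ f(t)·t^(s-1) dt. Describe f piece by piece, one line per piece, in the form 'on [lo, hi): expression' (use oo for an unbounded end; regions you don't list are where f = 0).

reversing the common scale on t: sqrt(t) on [0, 1/4); 2*sqrt(t) on [1/4, 9); t**(-2) on [9, ∞)
the power substitution comes off first: t on [0, 1/2); 2*t on [1/2, 3); t**(-4) on [3, ∞)
f breaks at 1/2, 18 into 3 integrals to sum
between 0 and 1/2 the integrand is sqrt(2)*sqrt(t)/2·t^(s-1)
on [1/2, 18): add ∫ sqrt(2)*sqrt(t)·t^(s-1) dt
segment 18 to ∞ holds 4/t**2; add its integral

on [0, 1/2): sqrt(2)*sqrt(t)/2
on [1/2, 18): sqrt(2)*sqrt(t)
on [18, oo): 4/t**2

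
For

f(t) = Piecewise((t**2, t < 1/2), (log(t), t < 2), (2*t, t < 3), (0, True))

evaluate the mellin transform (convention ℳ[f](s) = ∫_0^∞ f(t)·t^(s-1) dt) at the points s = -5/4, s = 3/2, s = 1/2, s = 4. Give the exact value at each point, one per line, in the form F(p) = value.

F(-5/4) = 2**(1/4)*(-100*6**(3/4) - log(2**(15*sqrt(2) + 120)) + 146 + 288*sqrt(2))/75
F(3/2) = sqrt(2)*(-9979 + 3780*log(2) + 9072*sqrt(6))/2520
F(1/2) = sqrt(2)*(-277 + 180*log(2) + 120*sqrt(6))/60
F(4) = 257*log(2)/64 + 320281/3840

split f at 1/2, 2: ℳ[f](s) collects 3 kernel integrals
segment [0, 1/2) carries t**2; integrate it
segment [1/2, 2) carries log(t); integrate it
on [2, 3): add ∫ 2*t·t^(s-1) dt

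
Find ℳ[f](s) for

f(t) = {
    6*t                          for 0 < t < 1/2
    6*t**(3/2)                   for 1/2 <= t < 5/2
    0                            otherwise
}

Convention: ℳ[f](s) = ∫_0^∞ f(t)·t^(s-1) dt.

3*(5*2**(1/2 - s)*5**(s + 1/2)*(s + 1) - 2**(1/2 - s)*(s + 1) + (2*s + 3)/2**s)/((s + 1)*(2*s + 3))
  Re(s) > -1

along the cuts 1/2, ℳ[f](s) splits into 2 integrals
piece [0, 1/2): integrate 6*t against the kernel
on [1/2, 5/2): add ∫ 6*t**(3/2)·t^(s-1) dt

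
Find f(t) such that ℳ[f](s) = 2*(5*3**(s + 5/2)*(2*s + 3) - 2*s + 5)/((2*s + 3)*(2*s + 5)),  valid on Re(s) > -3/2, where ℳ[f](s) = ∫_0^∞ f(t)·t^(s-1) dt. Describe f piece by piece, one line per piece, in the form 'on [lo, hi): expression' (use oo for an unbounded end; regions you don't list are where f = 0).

along the cuts 1, ℳ[f](s) splits into 2 integrals
∫ 4*t**(3/2)·t^(s-1) over [0, 1)
∫ over [1, 3) of 5*t**(5/2)·t^(s-1) joins the sum

on [0, 1): 4*t**(3/2)
on [1, 3): 5*t**(5/2)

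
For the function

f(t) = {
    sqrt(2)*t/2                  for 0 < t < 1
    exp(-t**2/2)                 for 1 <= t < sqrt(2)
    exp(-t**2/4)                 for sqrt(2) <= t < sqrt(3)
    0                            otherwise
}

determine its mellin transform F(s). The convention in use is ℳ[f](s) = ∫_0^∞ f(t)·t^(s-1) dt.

strip the power substitution: sqrt(2)*sqrt(t)/2 on [0, 1); exp(-t/2) on [1, 2); exp(-t/4) on [2, 3)
remove the common scale on t first: sqrt(t) on [0, 1/2); exp(-t) on [1/2, 1); exp(-t/2) on [1, 3/2)
f breaks at 1, sqrt(2) into 3 integrals to sum
on [0, 1): add ∫ sqrt(2)*t/2·t^(s-1) dt
[1, sqrt(2)) adds the kernel integral of exp(-t**2/2)
∫ over [sqrt(2), sqrt(3)) of exp(-t**2/4)·t^(s-1) joins the sum

(2**(s/2)*(s + 1)*uppergamma(s/2, 1/2) - 2**(s/2)*(s + 1)*uppergamma(s/2, 1) + 2**s*(s + 1)*uppergamma(s/2, 1/2) - 2**s*(s + 1)*uppergamma(s/2, 3/4) + sqrt(2))/(2*(s + 1))
  Re(s) > -1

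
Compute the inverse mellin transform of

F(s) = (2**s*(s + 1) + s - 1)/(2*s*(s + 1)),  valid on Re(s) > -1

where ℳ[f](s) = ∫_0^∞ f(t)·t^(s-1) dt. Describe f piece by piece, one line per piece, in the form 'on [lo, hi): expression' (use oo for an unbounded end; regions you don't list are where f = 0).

on [0, 1): t
on [1, 2): 1/2

breakpoints 1: one integral from each of the 2 segments
[0, 1) adds the kernel integral of t
on [1, 2): add ∫ 1/2·t^(s-1) dt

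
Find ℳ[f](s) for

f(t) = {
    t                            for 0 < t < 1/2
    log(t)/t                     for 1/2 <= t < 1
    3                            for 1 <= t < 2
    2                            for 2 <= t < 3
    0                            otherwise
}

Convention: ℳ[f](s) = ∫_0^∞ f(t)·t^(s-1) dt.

treat the 4 regions marked off by 1/2, 1, 2 separately and sum
the [0, 1/2) slice contributes ∫ t·t^(s-1) dt
∫ log(t)/t·t^(s-1) over [1/2, 1)
piece [1, 2): integrate 3 against the kernel
over [2, 3), the kernel integral of 2 enters the sum

(2*2**(2*s)*(s + 1)*(s**2 - 2*s + 1) - 2*2**s*s*(s + 1) - 6*2**s*(s + 1)*(s**2 - 2*s + 1) + 4*6**s*(s + 1)*(s**2 - 2*s + 1) + 4*s**2*(s + 1)*log(2) - 4*s*(s + 1)*log(2) + 4*s*(s + 1) + s*(s**2 - 2*s + 1))/(2*2**s*s*(s + 1)*(s**2 - 2*s + 1))
  Re(s) > -1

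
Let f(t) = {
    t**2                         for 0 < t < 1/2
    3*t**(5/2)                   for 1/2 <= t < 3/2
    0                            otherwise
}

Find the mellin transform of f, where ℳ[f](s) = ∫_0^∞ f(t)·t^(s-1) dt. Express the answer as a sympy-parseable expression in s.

(-6*2**(-s - 5/2)*(s + 2) + 2**(-s - 2)*(2*s + 5) + 6*(3/2)**(s + 5/2)*(s + 2))/((s + 2)*(2*s + 5))
  Re(s) > -2

the 2 pieces separated at 1/2 each add one integral
∫ over [0, 1/2) of t**2·t^(s-1) joins the sum
over [1/2, 3/2), the kernel integral of 3*t**(5/2) enters the sum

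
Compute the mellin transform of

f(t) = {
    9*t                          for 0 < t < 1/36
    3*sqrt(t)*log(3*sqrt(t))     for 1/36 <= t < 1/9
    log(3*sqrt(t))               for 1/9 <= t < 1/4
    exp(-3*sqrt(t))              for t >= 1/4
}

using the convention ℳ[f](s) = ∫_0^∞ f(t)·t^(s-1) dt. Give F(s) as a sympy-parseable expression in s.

(8*2**(2*s)*s**2*(s + 1)*(4*s**2 + 4*s + 1)*uppergamma(2*s, 3/2) - 8*2**(2*s)*s**2*(s + 1) + 2*2**(2*s)*(s + 1)*(4*s**2 + 4*s + 1) + 9**s*s*(s + 1)*(-4*log(2) + 4*log(3))*(4*s**2 + 4*s + 1) - 2*9**s*(s + 1)*(4*s**2 + 4*s + 1) + 8*s**3*(s + 1)*log(2) + 4*s**2*(s + 1)*log(2) + 4*s**2*(s + 1) + s**2*(4*s**2 + 4*s + 1))/(4*36**s*s**2*(s + 1)*(4*s**2 + 4*s + 1))
  Re(s) > -1

strip the power substitution: 9*t**2 on [0, 1/6); 3*t*log(3*t) on [1/6, 1/3); log(3*t) on [1/3, 1/2); …
undo the common scale on t: t**2 on [0, 1/2); t*log(t) on [1/2, 1); log(t) on [1, 3/2); …
integrate the 4 segments split at 1/36, 1/9, 1/4, then add the results
the [0, 1/36) slice contributes ∫ 9*t·t^(s-1) dt
segment 1/36 to 1/9 holds 3*sqrt(t)*log(3*sqrt(t)); add its integral
between 1/9 and 1/4 the integrand is log(3*sqrt(t))·t^(s-1)
for t in [1/4, ∞): the term is ∫ exp(-3*sqrt(t))·t^(s-1)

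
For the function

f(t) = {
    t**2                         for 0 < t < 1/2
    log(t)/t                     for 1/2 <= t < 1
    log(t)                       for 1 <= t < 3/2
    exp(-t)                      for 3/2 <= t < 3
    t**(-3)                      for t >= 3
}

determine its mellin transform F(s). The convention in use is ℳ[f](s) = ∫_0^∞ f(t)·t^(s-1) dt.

treat the 5 regions marked off by 1/2, 1, 3/2, 3 separately and sum
the [0, 1/2) slice contributes ∫ t**2·t^(s-1) dt
over [1/2, 1), the kernel integral of log(t)/t enters the sum
∫ over [1, 3/2) of log(t)·t^(s-1) joins the sum
segment 3/2 to 3 holds exp(-t); add its integral
segment 3 to ∞ holds t**(-3); add its integral

(108*2**s*s**2*(s - 3)*(s + 2)*(s**2 - 2*s + 1)*uppergamma(s, 3/2) - 108*2**s*s**2*(s - 3)*(s + 2)*(s**2 - 2*s + 1)*uppergamma(s, 3) - 108*2**s*s**2*(s - 3)*(s + 2) + 108*2**s*(s - 3)*(s + 2)*(s**2 - 2*s + 1) - 108*3**s*s*(s - 3)*(s + 2)*(s**2 - 2*s + 1)*log(2) + 108*3**s*s*(s - 3)*(s + 2)*(s**2 - 2*s + 1)*log(3) - 108*3**s*(s - 3)*(s + 2)*(s**2 - 2*s + 1) - 4*6**s*s**2*(s + 2)*(s**2 - 2*s + 1) + 216*s**3*(s - 3)*(s + 2)*log(2) - 216*s**2*(s - 3)*(s + 2)*log(2) + 216*s**2*(s - 3)*(s + 2) + 27*s**2*(s - 3)*(s**2 - 2*s + 1))/(108*2**s*s**2*(s - 3)*(s + 2)*(s**2 - 2*s + 1))
  -2 < Re(s) < 3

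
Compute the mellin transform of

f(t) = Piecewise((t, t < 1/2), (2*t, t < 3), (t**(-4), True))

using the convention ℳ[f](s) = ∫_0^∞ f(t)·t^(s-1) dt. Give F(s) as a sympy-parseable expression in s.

(970*6**s*s - 3890*6**s - 81*s + 324)/(162*2**s*(s**2 - 3*s - 4))
  -1 < Re(s) < 4

treat the 3 regions marked off by 1/2, 3 separately and sum
on [0, 1/2) integrate f = t against the kernel
between 1/2 and 3 the integrand is 2*t·t^(s-1)
∫ t**(-4)·t^(s-1) over [3, ∞)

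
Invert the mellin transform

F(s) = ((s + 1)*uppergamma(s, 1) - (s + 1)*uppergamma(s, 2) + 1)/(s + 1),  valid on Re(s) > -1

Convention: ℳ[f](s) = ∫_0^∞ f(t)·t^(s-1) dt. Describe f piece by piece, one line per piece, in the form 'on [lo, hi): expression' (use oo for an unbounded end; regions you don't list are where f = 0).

f breaks at 1 into 2 integrals to sum
for t in [0, 1): the term is ∫ t·t^(s-1)
segment [1, 2) carries exp(-t); integrate it

on [0, 1): t
on [1, 2): exp(-t)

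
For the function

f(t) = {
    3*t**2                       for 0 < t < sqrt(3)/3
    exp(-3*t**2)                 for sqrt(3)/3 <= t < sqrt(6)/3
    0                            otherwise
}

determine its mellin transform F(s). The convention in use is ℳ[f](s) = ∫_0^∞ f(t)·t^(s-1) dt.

(sqrt(3)/3)**s*((s + 2)*uppergamma(s/2, 1) - (s + 2)*uppergamma(s/2, 2) + 2)/(2*(s + 2))
  Re(s) > -2

peel off the power substitution: 3*t on [0, 1/3); exp(-3*t) on [1/3, 2/3)
the common scale on t comes off first: t on [0, 1); exp(-t) on [1, 2)
cuts at sqrt(3)/3: linearity sums the 2 kernel integrals
between 0 and sqrt(3)/3 the integrand is 3*t**2·t^(s-1)
[sqrt(3)/3, sqrt(6)/3) adds the kernel integral of exp(-3*t**2)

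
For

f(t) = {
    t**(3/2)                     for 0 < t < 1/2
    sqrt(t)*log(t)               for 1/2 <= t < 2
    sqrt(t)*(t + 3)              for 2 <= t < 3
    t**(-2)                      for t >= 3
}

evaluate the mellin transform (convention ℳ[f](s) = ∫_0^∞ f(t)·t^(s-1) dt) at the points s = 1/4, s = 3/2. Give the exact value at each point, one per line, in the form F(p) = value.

F(1/4) = 2**(1/4)*(-436*sqrt(2) + 2*2**(3/4)*3**(1/4) + 65 + log(2**(42 + 84*sqrt(2))) + 180*6**(3/4))/63
F(3/2) = 2*sqrt(3)/3 + 17*log(2)/8 + 207/16

back out the shared t-power: t on [0, 1/2); log(t) on [1/2, 2); t + 3 on [2, 3); …
breakpoints 1/2, 2, 3: one integral from each of the 4 segments
[0, 1/2) adds the kernel integral of t**(3/2)
segment 1/2 to 2 holds sqrt(t)*log(t); add its integral
segment 2 to 3 holds sqrt(t)*(t + 3); add its integral
∫ t**(-2)·t^(s-1) over [3, ∞)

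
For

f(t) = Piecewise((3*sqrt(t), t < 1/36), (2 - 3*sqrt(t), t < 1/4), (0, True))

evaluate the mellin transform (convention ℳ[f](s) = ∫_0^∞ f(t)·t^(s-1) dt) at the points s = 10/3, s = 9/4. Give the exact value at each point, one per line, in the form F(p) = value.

invert the power substitution to get 3*t on [0, 1/6); 2 - 3*t on [1/6, 1/2)
the common scale on t comes off first: t on [0, 1/2); 2 - t on [1/2, 3/2)
split f at 1/36: ℳ[f](s) collects 2 kernel integrals
∫ over [0, 1/36) of 3*sqrt(t)·t^(s-1) joins the sum
on [1/36, 1/4): add ∫ (2 - 3*sqrt(t))·t^(s-1) dt

F(10/3) = 6**(1/3)*(-13 + 5832*3**(2/3))/10730880
F(9/4) = sqrt(6)*(-26 + 1377*sqrt(3))/384912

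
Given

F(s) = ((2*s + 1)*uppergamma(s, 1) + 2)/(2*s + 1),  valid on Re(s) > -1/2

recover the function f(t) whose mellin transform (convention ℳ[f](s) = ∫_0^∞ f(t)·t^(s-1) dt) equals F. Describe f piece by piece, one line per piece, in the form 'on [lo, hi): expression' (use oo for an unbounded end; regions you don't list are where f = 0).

linearity at 1 turns ℳ[f](s) into 2 summed integrals
∫ sqrt(t)·t^(s-1) over [0, 1)
between 1 and ∞ the integrand is exp(-t)·t^(s-1)

on [0, 1): sqrt(t)
on [1, oo): exp(-t)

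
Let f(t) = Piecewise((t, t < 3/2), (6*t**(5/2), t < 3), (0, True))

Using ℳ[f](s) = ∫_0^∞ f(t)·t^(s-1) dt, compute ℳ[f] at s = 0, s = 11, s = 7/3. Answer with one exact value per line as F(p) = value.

F(0) = -27*sqrt(6)/10 + 3/2 + 108*sqrt(3)/5
F(11) = -177147*sqrt(6)/4096 + 177147/16384 + 708588*sqrt(3)
F(7/3) = -729*2**(1/6)*3**(5/6)/232 + 81*2**(2/3)*3**(1/3)/160 + 2916*3**(5/6)/29

slice at 3/2, transform all 2 pieces, and sum them
piece [0, 3/2): integrate t against the kernel
on [3/2, 3) integrate f = 6*t**(5/2) against the kernel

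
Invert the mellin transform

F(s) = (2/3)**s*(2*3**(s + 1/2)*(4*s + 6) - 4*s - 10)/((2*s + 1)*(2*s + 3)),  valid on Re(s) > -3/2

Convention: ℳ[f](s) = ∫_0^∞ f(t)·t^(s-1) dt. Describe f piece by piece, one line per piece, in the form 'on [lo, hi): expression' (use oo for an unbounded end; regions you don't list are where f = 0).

on [0, 2/3): 3*sqrt(6)*t**(3/2)/4
on [2/3, 2): sqrt(6)*sqrt(t)

back out the common scale on t: t**(3/2) on [0, 1); 2*sqrt(t) on [1, 3)
the 2 pieces separated at 2/3 each add one integral
for t in [0, 2/3): the term is ∫ 3*sqrt(6)*t**(3/2)/4·t^(s-1)
on [2/3, 2) integrate f = sqrt(6)*sqrt(t) against the kernel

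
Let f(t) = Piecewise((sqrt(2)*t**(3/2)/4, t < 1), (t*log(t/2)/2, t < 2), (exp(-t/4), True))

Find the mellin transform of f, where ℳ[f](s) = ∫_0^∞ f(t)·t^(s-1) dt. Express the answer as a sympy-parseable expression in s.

(2*2**(2*s)*(2*s + 3)*(s**2 + 2*s + 1)*uppergamma(s, 1/2) - 2*2**s*(2*s + 3) + s*(2*s + 3)*log(2) + 2*s + (2*s + 3)*log(2) + sqrt(2)*(s**2 + 2*s + 1) + 3)/(2*(2*s + 3)*(s**2 + 2*s + 1))
  Re(s) > -3/2

remove the common scale on t first: t**(3/2) on [0, 1/2); t*log(t) on [1/2, 1); exp(-t/2) on [1, ∞)
slice at 1, 2, transform all 3 pieces, and sum them
∫ over [0, 1) of sqrt(2)*t**(3/2)/4·t^(s-1) joins the sum
the [1, 2) slice contributes ∫ t*log(t/2)/2·t^(s-1) dt
on [2, ∞): add ∫ exp(-t/4)·t^(s-1) dt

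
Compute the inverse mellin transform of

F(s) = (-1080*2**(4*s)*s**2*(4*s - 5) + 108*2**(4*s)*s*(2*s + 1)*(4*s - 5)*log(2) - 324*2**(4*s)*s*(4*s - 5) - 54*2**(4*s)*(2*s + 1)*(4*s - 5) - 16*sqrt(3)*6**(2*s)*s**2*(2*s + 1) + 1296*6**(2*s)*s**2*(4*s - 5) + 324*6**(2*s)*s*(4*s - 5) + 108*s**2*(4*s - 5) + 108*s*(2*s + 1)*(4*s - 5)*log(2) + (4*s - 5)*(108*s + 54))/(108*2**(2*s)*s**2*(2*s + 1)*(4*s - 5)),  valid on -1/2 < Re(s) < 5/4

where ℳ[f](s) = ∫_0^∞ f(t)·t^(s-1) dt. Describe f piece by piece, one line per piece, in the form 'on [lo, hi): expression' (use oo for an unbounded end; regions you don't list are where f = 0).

invert the power substitution to get t on [0, 1/2); log(t) on [1/2, 2); t + 3 on [2, 3); …
linearity at 1/4, 4, 9 turns ℳ[f](s) into 4 summed integrals
over [0, 1/4), the kernel integral of sqrt(t) enters the sum
[1/4, 4) adds the kernel integral of log(sqrt(t))
piece [4, 9): integrate (sqrt(t) + 3) against the kernel
[9, ∞) adds the kernel integral of t**(-5/4)

on [0, 1/4): sqrt(t)
on [1/4, 4): log(sqrt(t))
on [4, 9): sqrt(t) + 3
on [9, oo): t**(-5/4)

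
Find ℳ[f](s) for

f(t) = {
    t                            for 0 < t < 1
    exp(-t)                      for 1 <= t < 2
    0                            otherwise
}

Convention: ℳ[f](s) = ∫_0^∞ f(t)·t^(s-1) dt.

linearity at 1 turns ℳ[f](s) into 2 summed integrals
over [0, 1), the kernel integral of t enters the sum
the [1, 2) slice contributes ∫ exp(-t)·t^(s-1) dt

((s + 1)*uppergamma(s, 1) - (s + 1)*uppergamma(s, 2) + 1)/(s + 1)
  Re(s) > -1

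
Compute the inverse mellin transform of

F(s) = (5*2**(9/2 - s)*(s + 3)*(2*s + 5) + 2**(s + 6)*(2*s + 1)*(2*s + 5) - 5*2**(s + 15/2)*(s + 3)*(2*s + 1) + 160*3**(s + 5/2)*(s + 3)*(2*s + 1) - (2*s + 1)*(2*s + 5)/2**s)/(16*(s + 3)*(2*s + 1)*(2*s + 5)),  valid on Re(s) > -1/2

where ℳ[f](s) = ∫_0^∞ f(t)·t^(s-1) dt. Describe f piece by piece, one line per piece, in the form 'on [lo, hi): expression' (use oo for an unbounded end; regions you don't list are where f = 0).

on [0, 1/2): 5*sqrt(t)
on [1/2, 2): t**3/2
on [2, 3): 5*t**(5/2)

split f at 1/2, 2: ℳ[f](s) collects 3 kernel integrals
between 0 and 1/2 the integrand is 5*sqrt(t)·t^(s-1)
the [1/2, 2) slice contributes ∫ t**3/2·t^(s-1) dt
∫ over [2, 3) of 5*t**(5/2)·t^(s-1) joins the sum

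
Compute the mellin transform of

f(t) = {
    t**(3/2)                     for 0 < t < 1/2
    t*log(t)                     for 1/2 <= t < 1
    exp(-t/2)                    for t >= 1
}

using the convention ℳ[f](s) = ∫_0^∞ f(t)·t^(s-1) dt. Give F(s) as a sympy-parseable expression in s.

linearity at 1/2, 1 turns ℳ[f](s) into 3 summed integrals
segment 0 to 1/2 holds t**(3/2); add its integral
piece [1/2, 1): integrate t*log(t) against the kernel
for t in [1, ∞): the term is ∫ exp(-t/2)·t^(s-1)

(2*2**(2*s)*(2*s + 3)*(s**2 + 2*s + 1)*uppergamma(s, 1/2) - 2*2**s*(2*s + 3) + s*(2*s + 3)*log(2) + 2*s + (2*s + 3)*log(2) + sqrt(2)*(s**2 + 2*s + 1) + 3)/(2*2**s*(2*s + 3)*(s**2 + 2*s + 1))
  Re(s) > -3/2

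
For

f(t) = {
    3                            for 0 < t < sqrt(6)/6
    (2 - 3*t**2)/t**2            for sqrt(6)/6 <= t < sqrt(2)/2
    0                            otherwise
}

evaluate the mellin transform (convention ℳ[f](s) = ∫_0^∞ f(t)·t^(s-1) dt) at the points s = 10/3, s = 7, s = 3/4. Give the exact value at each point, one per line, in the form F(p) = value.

remove the power substitution first: 3 on [0, 1/6); (2 - 3*t)/t on [1/6, 1/2)
back out the shared t-power: 3*t on [0, 1/6); 2 - 3*t on [1/6, 1/2)
back out the common scale on t: t on [0, 1/2); 2 - t on [1/2, 3/2)
summing 2 kernel integrals split by sqrt(6)/6 yields ℳ[f](s)
on [0, sqrt(6)/6): add ∫ 3·t^(s-1) dt
the [sqrt(6)/6, sqrt(2)/2) slice contributes ∫ (2 - 3*t**2)/t**2·t^(s-1) dt

F(10/3) = 6**(1/3)*(-8 + 7*3**(2/3))/40
F(7) = sqrt(6)*(-2 + 13*sqrt(3))/1680
F(3/4) = -18*2**(5/8)/5 + 44*6**(5/8)/15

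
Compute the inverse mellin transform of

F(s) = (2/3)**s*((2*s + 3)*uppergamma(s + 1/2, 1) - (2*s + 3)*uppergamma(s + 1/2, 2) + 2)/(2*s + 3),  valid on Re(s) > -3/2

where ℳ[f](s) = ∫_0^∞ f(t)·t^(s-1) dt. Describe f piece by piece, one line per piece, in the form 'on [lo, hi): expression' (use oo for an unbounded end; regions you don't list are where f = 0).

reversing the common scale on t: t**(3/2) on [0, 1); sqrt(t)*exp(-t) on [1, 2)
undo the shared t-power: t on [0, 1); exp(-t) on [1, 2)
summing 2 kernel integrals split by 2/3 yields ℳ[f](s)
[0, 2/3) adds the kernel integral of 3*sqrt(6)*t**(3/2)/4
the [2/3, 4/3) slice contributes ∫ sqrt(6)*sqrt(t)*exp(-3*t/2)/2·t^(s-1) dt

on [0, 2/3): 3*sqrt(6)*t**(3/2)/4
on [2/3, 4/3): sqrt(6)*sqrt(t)*exp(-3*t/2)/2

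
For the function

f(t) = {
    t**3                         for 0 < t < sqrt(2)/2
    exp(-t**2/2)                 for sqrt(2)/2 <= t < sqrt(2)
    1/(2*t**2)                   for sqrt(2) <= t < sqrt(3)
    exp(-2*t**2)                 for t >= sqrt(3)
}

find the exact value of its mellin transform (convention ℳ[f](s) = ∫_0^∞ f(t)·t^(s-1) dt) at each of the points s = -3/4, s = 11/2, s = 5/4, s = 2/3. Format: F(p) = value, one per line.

back out the power substitution: t**(3/2) on [0, 1/2); exp(-t/2) on [1/2, 2); 1/(2*t) on [2, 3); …
treat the 4 regions marked off by sqrt(2)/2, sqrt(2), sqrt(3) separately and sum
between 0 and sqrt(2)/2 the integrand is t**3·t^(s-1)
on [sqrt(2)/2, sqrt(2)) integrate f = exp(-t**2/2) against the kernel
segment [sqrt(2), sqrt(3)) carries 1/(2*t**2); integrate it
∫ exp(-2*t**2)·t^(s-1) over [sqrt(3), ∞)

F(-3/4) = -2**(5/8)*uppergamma(-3/8, 1)/4 - 2*3**(5/8)/99 + 2**(3/8)*uppergamma(-3/8, 6)/2 + 2**(5/8)/22 + 2**(7/8)/9 + 2**(5/8)*uppergamma(-3/8, 1/4)/4
F(11/2) = -2*2**(3/4)*uppergamma(11/4, 1) - 537*2**(3/4)/1904 + 2**(1/4)*uppergamma(11/4, 6)/16 + 3*3**(3/4)/7 + 2*2**(3/4)*uppergamma(11/4, 1/4)
F(5/4) = -2*3**(5/8)/9 - 2**(5/8)*uppergamma(5/8, 1)/2 + 2**(3/8)*uppergamma(5/8, 6)/4 + 2**(7/8)/34 + 2**(5/8)/3 + 2**(5/8)*uppergamma(5/8, 1/4)/2
F(2/3) = -3**(1/3)/8 - 2**(1/3)*uppergamma(1/3, 1)/2 + 2**(2/3)*uppergamma(1/3, 6)/4 + 3*2**(1/6)/44 + 3*2**(1/3)/16 + 2**(1/3)*uppergamma(1/3, 1/4)/2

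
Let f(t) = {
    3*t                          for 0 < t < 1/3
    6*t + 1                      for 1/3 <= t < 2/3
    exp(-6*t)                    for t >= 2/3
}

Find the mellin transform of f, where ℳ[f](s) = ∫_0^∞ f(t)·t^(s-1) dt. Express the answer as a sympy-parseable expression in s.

(2**s*s*(s + 1)*uppergamma(s, 4) - 2*4**s*s - 4**s + 5*8**s*s + 8**s)/(12**s*s*(s + 1))
  Re(s) > -1

strip the common scale on t: t on [0, 1); 2*t + 1 on [1, 2); exp(-2*t) on [2, ∞)
breakpoints 1/3, 2/3: one integral from each of the 3 segments
segment 0 to 1/3 holds 3*t; add its integral
between 1/3 and 2/3 the integrand is (6*t + 1)·t^(s-1)
on [2/3, ∞): add ∫ exp(-6*t)·t^(s-1) dt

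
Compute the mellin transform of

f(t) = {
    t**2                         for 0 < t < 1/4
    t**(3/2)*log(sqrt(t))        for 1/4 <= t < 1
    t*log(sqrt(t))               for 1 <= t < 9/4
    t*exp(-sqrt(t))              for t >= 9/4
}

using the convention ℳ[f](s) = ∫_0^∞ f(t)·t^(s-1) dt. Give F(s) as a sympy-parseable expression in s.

(32*2**(2*s)*(s + 1)**2*(s + 2)*(4*s + 4*(s + 1)**2 + 5)*uppergamma(2*s + 2, 3/2) - 32*2**(2*s)*(s + 1)**2*(s + 2) + 8*2**(2*s)*(s + 2)*(4*s + 4*(s + 1)**2 + 5) + 3**(2*s)*(s + 1)*(s + 2)*(-36*log(2) + 36*log(3))*(4*s + 4*(s + 1)**2 + 5) - 18*3**(2*s)*(s + 2)*(4*s + 4*(s + 1)**2 + 5) + 8*(s + 1)**3*(s + 2)*log(2) + 4*(s + 1)**2*(s + 2)*log(2) + 4*(s + 1)**2*(s + 2) + (s + 1)**2*(4*s + 4*(s + 1)**2 + 5))/(16*2**(2*s)*(s + 1)**2*(s + 2)*(4*s + 4*(s + 1)**2 + 5))
  Re(s) > -2

peel off the shared t-power: t on [0, 1/4); sqrt(t)*log(sqrt(t)) on [1/4, 1); log(sqrt(t)) on [1, 9/4); …
back out the power substitution: t**2 on [0, 1/2); t*log(t) on [1/2, 1); log(t) on [1, 3/2); …
summing 4 kernel integrals split by 1/4, 1, 9/4 yields ℳ[f](s)
[0, 1/4) adds the kernel integral of t**2
[1/4, 1) adds the kernel integral of t**(3/2)*log(sqrt(t))
on [1, 9/4) integrate f = t*log(sqrt(t)) against the kernel
∫ over [9/4, ∞) of t*exp(-sqrt(t))·t^(s-1) joins the sum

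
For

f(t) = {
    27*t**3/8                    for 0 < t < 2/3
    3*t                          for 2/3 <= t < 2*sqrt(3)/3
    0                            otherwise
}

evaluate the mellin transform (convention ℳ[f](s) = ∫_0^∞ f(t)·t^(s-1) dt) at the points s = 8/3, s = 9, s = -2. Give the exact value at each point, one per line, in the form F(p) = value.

F(8/3) = 4*2**(2/3)*3**(1/3)*(-23 + 102*3**(5/6))/1683
F(9) = 372352/295245
F(-2) = 27/4 - 3*sqrt(3)/2

reversing the common scale on t: t**3 on [0, 1); 2*t on [1, sqrt(3))
peel off the power substitution: t**(3/2) on [0, 1); 2*sqrt(t) on [1, 3)
f breaks at 2/3 into 2 integrals to sum
between 0 and 2/3 the integrand is 27*t**3/8·t^(s-1)
on [2/3, 2*sqrt(3)/3) integrate f = 3*t against the kernel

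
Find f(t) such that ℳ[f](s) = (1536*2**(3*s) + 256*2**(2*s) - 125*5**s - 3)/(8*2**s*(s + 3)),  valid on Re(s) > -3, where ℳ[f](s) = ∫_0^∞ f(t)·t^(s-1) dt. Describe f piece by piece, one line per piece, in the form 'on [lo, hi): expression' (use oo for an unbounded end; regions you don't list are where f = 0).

f breaks at 1/2, 2, 5/2 into 4 integrals to sum
segment 0 to 1/2 holds 3*t**3; add its integral
∫ 6*t**3·t^(s-1) over [1/2, 2)
∫ 2*t**3·t^(s-1) over [2, 5/2)
over [5/2, 4), the kernel integral of 3*t**3 enters the sum

on [0, 1/2): 3*t**3
on [1/2, 2): 6*t**3
on [2, 5/2): 2*t**3
on [5/2, 4): 3*t**3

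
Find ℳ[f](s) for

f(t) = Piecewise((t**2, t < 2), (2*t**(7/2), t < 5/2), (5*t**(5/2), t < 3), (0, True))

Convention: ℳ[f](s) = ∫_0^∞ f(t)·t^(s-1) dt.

breakpoints 2, 5/2: one integral from each of the 3 segments
between 0 and 2 the integrand is t**2·t^(s-1)
∫ 2*t**(7/2)·t^(s-1) over [2, 5/2)
∫ 5*t**(5/2)·t^(s-1) over [5/2, 3)

(2**(s + 2)*(2*s + 5)*(2*s + 7) - 4*2**(s + 7/2)*(s + 2)*(2*s + 5) + 10*3**(s + 5/2)*(s + 2)*(2*s + 7) - 10*(5/2)**(s + 5/2)*(s + 2)*(2*s + 7) + 4*(5/2)**(s + 7/2)*(s + 2)*(2*s + 5))/((s + 2)*(2*s + 5)*(2*s + 7))
  Re(s) > -2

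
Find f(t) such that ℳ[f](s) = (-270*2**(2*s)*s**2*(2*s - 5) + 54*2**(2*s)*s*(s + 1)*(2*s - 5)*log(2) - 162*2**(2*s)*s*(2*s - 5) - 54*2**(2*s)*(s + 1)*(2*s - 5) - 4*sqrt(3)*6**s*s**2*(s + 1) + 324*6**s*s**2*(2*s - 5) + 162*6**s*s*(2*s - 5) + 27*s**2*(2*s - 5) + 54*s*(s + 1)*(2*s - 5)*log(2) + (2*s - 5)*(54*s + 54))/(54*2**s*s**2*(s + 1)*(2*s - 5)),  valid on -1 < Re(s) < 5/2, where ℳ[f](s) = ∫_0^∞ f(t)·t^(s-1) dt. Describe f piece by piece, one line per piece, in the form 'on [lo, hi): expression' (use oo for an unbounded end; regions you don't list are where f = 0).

decompose at 1/2, 2, 3; ℳ[f](s) sums the 4 pieces' integrals
the [0, 1/2) slice contributes ∫ t·t^(s-1) dt
∫ log(t)·t^(s-1) over [1/2, 2)
segment 2 to 3 holds (t + 3); add its integral
[3, ∞) adds the kernel integral of t**(-5/2)

on [0, 1/2): t
on [1/2, 2): log(t)
on [2, 3): t + 3
on [3, oo): t**(-5/2)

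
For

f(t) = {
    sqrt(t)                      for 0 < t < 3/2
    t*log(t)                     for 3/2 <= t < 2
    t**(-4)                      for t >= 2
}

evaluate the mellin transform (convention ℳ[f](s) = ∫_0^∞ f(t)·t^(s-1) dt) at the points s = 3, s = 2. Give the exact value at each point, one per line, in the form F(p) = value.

F(3) = -81*log(3)/64 - 47/256 + 27*sqrt(6)/56 + 337*log(2)/64
F(2) = -9*log(3)/8 - 7/18 + 9*sqrt(6)/20 + 91*log(2)/24

the 3 pieces separated at 3/2, 2 each add one integral
the [0, 3/2) slice contributes ∫ sqrt(t)·t^(s-1) dt
piece [3/2, 2): integrate t*log(t) against the kernel
between 2 and ∞ the integrand is t**(-4)·t^(s-1)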